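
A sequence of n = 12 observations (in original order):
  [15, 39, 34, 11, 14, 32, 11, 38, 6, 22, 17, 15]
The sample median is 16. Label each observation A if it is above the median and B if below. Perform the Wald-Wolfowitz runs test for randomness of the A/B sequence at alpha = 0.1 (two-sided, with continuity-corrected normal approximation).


Step 1: Compute median = 16; label A = above, B = below.
Labels in order: BAABBABABAAB  (n_A = 6, n_B = 6)
Step 2: Count runs R = 9.
Step 3: Under H0 (random ordering), E[R] = 2*n_A*n_B/(n_A+n_B) + 1 = 2*6*6/12 + 1 = 7.0000.
        Var[R] = 2*n_A*n_B*(2*n_A*n_B - n_A - n_B) / ((n_A+n_B)^2 * (n_A+n_B-1)) = 4320/1584 = 2.7273.
        SD[R] = 1.6514.
Step 4: Continuity-corrected z = (R - 0.5 - E[R]) / SD[R] = (9 - 0.5 - 7.0000) / 1.6514 = 0.9083.
Step 5: Two-sided p-value via normal approximation = 2*(1 - Phi(|z|)) = 0.363722.
Step 6: alpha = 0.1. fail to reject H0.

R = 9, z = 0.9083, p = 0.363722, fail to reject H0.


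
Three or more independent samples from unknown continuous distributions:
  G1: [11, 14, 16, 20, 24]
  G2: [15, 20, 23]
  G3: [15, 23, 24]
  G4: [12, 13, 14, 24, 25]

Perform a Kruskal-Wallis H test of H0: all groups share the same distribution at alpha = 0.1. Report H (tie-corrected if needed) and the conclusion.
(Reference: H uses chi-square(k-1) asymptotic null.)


Step 1: Combine all N = 16 observations and assign midranks.
sorted (value, group, rank): (11,G1,1), (12,G4,2), (13,G4,3), (14,G1,4.5), (14,G4,4.5), (15,G2,6.5), (15,G3,6.5), (16,G1,8), (20,G1,9.5), (20,G2,9.5), (23,G2,11.5), (23,G3,11.5), (24,G1,14), (24,G3,14), (24,G4,14), (25,G4,16)
Step 2: Sum ranks within each group.
R_1 = 37 (n_1 = 5)
R_2 = 27.5 (n_2 = 3)
R_3 = 32 (n_3 = 3)
R_4 = 39.5 (n_4 = 5)
Step 3: H = 12/(N(N+1)) * sum(R_i^2/n_i) - 3(N+1)
     = 12/(16*17) * (37^2/5 + 27.5^2/3 + 32^2/3 + 39.5^2/5) - 3*17
     = 0.044118 * 1179.27 - 51
     = 1.026471.
Step 4: Ties present; correction factor C = 1 - 48/(16^3 - 16) = 0.988235. Corrected H = 1.026471 / 0.988235 = 1.038690.
Step 5: Under H0, H ~ chi^2(3); p-value = 0.791891.
Step 6: alpha = 0.1. fail to reject H0.

H = 1.0387, df = 3, p = 0.791891, fail to reject H0.


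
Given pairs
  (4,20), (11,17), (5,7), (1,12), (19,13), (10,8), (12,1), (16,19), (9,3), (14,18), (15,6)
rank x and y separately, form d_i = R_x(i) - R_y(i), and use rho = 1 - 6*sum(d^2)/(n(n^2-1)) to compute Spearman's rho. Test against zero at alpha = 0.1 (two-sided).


Step 1: Rank x and y separately (midranks; no ties here).
rank(x): 4->2, 11->6, 5->3, 1->1, 19->11, 10->5, 12->7, 16->10, 9->4, 14->8, 15->9
rank(y): 20->11, 17->8, 7->4, 12->6, 13->7, 8->5, 1->1, 19->10, 3->2, 18->9, 6->3
Step 2: d_i = R_x(i) - R_y(i); compute d_i^2.
  (2-11)^2=81, (6-8)^2=4, (3-4)^2=1, (1-6)^2=25, (11-7)^2=16, (5-5)^2=0, (7-1)^2=36, (10-10)^2=0, (4-2)^2=4, (8-9)^2=1, (9-3)^2=36
sum(d^2) = 204.
Step 3: rho = 1 - 6*204 / (11*(11^2 - 1)) = 1 - 1224/1320 = 0.072727.
Step 4: Under H0, t = rho * sqrt((n-2)/(1-rho^2)) = 0.2188 ~ t(9).
Step 5: Two-sided p-value from the t-distribution with 9 df = 0.831716.
Step 6: alpha = 0.1. fail to reject H0.

rho = 0.0727, p = 0.831716, fail to reject H0 at alpha = 0.1.


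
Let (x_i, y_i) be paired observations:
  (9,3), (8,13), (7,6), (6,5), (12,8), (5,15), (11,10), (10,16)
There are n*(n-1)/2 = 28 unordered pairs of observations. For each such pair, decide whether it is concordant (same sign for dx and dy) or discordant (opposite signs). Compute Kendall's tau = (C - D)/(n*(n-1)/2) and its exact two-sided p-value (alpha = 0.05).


Step 1: Enumerate the 28 unordered pairs (i,j) with i<j and classify each by sign(x_j-x_i) * sign(y_j-y_i).
  (1,2):dx=-1,dy=+10->D; (1,3):dx=-2,dy=+3->D; (1,4):dx=-3,dy=+2->D; (1,5):dx=+3,dy=+5->C
  (1,6):dx=-4,dy=+12->D; (1,7):dx=+2,dy=+7->C; (1,8):dx=+1,dy=+13->C; (2,3):dx=-1,dy=-7->C
  (2,4):dx=-2,dy=-8->C; (2,5):dx=+4,dy=-5->D; (2,6):dx=-3,dy=+2->D; (2,7):dx=+3,dy=-3->D
  (2,8):dx=+2,dy=+3->C; (3,4):dx=-1,dy=-1->C; (3,5):dx=+5,dy=+2->C; (3,6):dx=-2,dy=+9->D
  (3,7):dx=+4,dy=+4->C; (3,8):dx=+3,dy=+10->C; (4,5):dx=+6,dy=+3->C; (4,6):dx=-1,dy=+10->D
  (4,7):dx=+5,dy=+5->C; (4,8):dx=+4,dy=+11->C; (5,6):dx=-7,dy=+7->D; (5,7):dx=-1,dy=+2->D
  (5,8):dx=-2,dy=+8->D; (6,7):dx=+6,dy=-5->D; (6,8):dx=+5,dy=+1->C; (7,8):dx=-1,dy=+6->D
Step 2: C = 14, D = 14, total pairs = 28.
Step 3: tau = (C - D)/(n(n-1)/2) = (14 - 14)/28 = 0.000000.
Step 4: Exact two-sided p-value (enumerate n! = 40320 permutations of y under H0): p = 1.000000.
Step 5: alpha = 0.05. fail to reject H0.

tau_b = 0.0000 (C=14, D=14), p = 1.000000, fail to reject H0.


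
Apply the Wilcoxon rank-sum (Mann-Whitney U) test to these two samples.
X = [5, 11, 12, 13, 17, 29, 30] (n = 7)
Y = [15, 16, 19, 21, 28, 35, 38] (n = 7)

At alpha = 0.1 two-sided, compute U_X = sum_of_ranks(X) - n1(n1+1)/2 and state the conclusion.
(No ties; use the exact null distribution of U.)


Step 1: Combine and sort all 14 observations; assign midranks.
sorted (value, group): (5,X), (11,X), (12,X), (13,X), (15,Y), (16,Y), (17,X), (19,Y), (21,Y), (28,Y), (29,X), (30,X), (35,Y), (38,Y)
ranks: 5->1, 11->2, 12->3, 13->4, 15->5, 16->6, 17->7, 19->8, 21->9, 28->10, 29->11, 30->12, 35->13, 38->14
Step 2: Rank sum for X: R1 = 1 + 2 + 3 + 4 + 7 + 11 + 12 = 40.
Step 3: U_X = R1 - n1(n1+1)/2 = 40 - 7*8/2 = 40 - 28 = 12.
       U_Y = n1*n2 - U_X = 49 - 12 = 37.
Step 4: No ties, so the exact null distribution of U (based on enumerating the C(14,7) = 3432 equally likely rank assignments) gives the two-sided p-value.
Step 5: p-value = 0.128205; compare to alpha = 0.1. fail to reject H0.

U_X = 12, p = 0.128205, fail to reject H0 at alpha = 0.1.


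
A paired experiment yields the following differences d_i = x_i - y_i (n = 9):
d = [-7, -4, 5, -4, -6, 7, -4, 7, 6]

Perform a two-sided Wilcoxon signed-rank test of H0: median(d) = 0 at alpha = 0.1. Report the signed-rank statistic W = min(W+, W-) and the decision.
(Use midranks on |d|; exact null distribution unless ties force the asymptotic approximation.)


Step 1: Drop any zero differences (none here) and take |d_i|.
|d| = [7, 4, 5, 4, 6, 7, 4, 7, 6]
Step 2: Midrank |d_i| (ties get averaged ranks).
ranks: |7|->8, |4|->2, |5|->4, |4|->2, |6|->5.5, |7|->8, |4|->2, |7|->8, |6|->5.5
Step 3: Attach original signs; sum ranks with positive sign and with negative sign.
W+ = 4 + 8 + 8 + 5.5 = 25.5
W- = 8 + 2 + 2 + 5.5 + 2 = 19.5
(Check: W+ + W- = 45 should equal n(n+1)/2 = 45.)
Step 4: Test statistic W = min(W+, W-) = 19.5.
Step 5: Ties in |d|, so use the tie-corrected normal approximation.
        E[W] = n(n+1)/4 = 9*10/4 = 22.5.
        Tie groups: |d|=4 (t=3), |d|=6 (t=2), |d|=7 (t=3); sum(t^3 - t) = 54.
        Var[W] = n(n+1)(2n+1)/24 - sum(t^3-t)/48 = 1710/24 - 54/48 = 70.125.
        z = (W - E[W]) / sqrt(Var[W]) = (19.5 - 22.5) / 8.3741 = -0.3582.
        Two-sided p = 2*Phi(z) = 0.720157.
Step 6: alpha = 0.1. fail to reject H0.

W+ = 25.5, W- = 19.5, W = min = 19.5, p = 0.720157, fail to reject H0.


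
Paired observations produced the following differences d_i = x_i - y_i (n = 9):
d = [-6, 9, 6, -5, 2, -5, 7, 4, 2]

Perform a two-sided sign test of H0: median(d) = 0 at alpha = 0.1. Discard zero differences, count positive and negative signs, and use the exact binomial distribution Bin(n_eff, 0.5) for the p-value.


Step 1: Discard zero differences. Original n = 9; n_eff = number of nonzero differences = 9.
Nonzero differences (with sign): -6, +9, +6, -5, +2, -5, +7, +4, +2
Step 2: Count signs: positive = 6, negative = 3.
Step 3: Under H0: P(positive) = 0.5, so the number of positives S ~ Bin(9, 0.5).
Step 4: Two-sided exact p-value = sum of Bin(9,0.5) probabilities at or below the observed probability = 0.507812.
Step 5: alpha = 0.1. fail to reject H0.

n_eff = 9, pos = 6, neg = 3, p = 0.507812, fail to reject H0.


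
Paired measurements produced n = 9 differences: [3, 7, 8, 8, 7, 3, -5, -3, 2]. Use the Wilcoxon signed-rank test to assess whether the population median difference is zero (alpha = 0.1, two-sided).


Step 1: Drop any zero differences (none here) and take |d_i|.
|d| = [3, 7, 8, 8, 7, 3, 5, 3, 2]
Step 2: Midrank |d_i| (ties get averaged ranks).
ranks: |3|->3, |7|->6.5, |8|->8.5, |8|->8.5, |7|->6.5, |3|->3, |5|->5, |3|->3, |2|->1
Step 3: Attach original signs; sum ranks with positive sign and with negative sign.
W+ = 3 + 6.5 + 8.5 + 8.5 + 6.5 + 3 + 1 = 37
W- = 5 + 3 = 8
(Check: W+ + W- = 45 should equal n(n+1)/2 = 45.)
Step 4: Test statistic W = min(W+, W-) = 8.
Step 5: Ties in |d|, so use the tie-corrected normal approximation.
        E[W] = n(n+1)/4 = 9*10/4 = 22.5.
        Tie groups: |d|=3 (t=3), |d|=7 (t=2), |d|=8 (t=2); sum(t^3 - t) = 36.
        Var[W] = n(n+1)(2n+1)/24 - sum(t^3-t)/48 = 1710/24 - 36/48 = 70.5.
        z = (W - E[W]) / sqrt(Var[W]) = (8 - 22.5) / 8.3964 = -1.7269.
        Two-sided p = 2*Phi(z) = 0.084181.
Step 6: alpha = 0.1. reject H0.

W+ = 37, W- = 8, W = min = 8, p = 0.084181, reject H0.


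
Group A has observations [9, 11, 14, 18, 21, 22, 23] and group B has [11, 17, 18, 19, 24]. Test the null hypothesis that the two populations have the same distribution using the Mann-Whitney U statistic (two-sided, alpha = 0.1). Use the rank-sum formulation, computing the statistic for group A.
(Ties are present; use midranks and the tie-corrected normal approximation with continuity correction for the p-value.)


Step 1: Combine and sort all 12 observations; assign midranks.
sorted (value, group): (9,X), (11,X), (11,Y), (14,X), (17,Y), (18,X), (18,Y), (19,Y), (21,X), (22,X), (23,X), (24,Y)
ranks: 9->1, 11->2.5, 11->2.5, 14->4, 17->5, 18->6.5, 18->6.5, 19->8, 21->9, 22->10, 23->11, 24->12
Step 2: Rank sum for X: R1 = 1 + 2.5 + 4 + 6.5 + 9 + 10 + 11 = 44.
Step 3: U_X = R1 - n1(n1+1)/2 = 44 - 7*8/2 = 44 - 28 = 16.
       U_Y = n1*n2 - U_X = 35 - 16 = 19.
Step 4: Ties are present, so use the tie-corrected normal approximation (with continuity correction) for the p-value.
Step 5: p-value = 0.870542; compare to alpha = 0.1. fail to reject H0.

U_X = 16, p = 0.870542, fail to reject H0 at alpha = 0.1.


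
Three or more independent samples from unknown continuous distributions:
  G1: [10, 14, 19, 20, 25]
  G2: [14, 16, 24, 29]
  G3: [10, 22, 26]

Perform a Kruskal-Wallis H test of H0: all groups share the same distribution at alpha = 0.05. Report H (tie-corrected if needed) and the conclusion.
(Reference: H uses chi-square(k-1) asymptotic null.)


Step 1: Combine all N = 12 observations and assign midranks.
sorted (value, group, rank): (10,G1,1.5), (10,G3,1.5), (14,G1,3.5), (14,G2,3.5), (16,G2,5), (19,G1,6), (20,G1,7), (22,G3,8), (24,G2,9), (25,G1,10), (26,G3,11), (29,G2,12)
Step 2: Sum ranks within each group.
R_1 = 28 (n_1 = 5)
R_2 = 29.5 (n_2 = 4)
R_3 = 20.5 (n_3 = 3)
Step 3: H = 12/(N(N+1)) * sum(R_i^2/n_i) - 3(N+1)
     = 12/(12*13) * (28^2/5 + 29.5^2/4 + 20.5^2/3) - 3*13
     = 0.076923 * 514.446 - 39
     = 0.572756.
Step 4: Ties present; correction factor C = 1 - 12/(12^3 - 12) = 0.993007. Corrected H = 0.572756 / 0.993007 = 0.576790.
Step 5: Under H0, H ~ chi^2(2); p-value = 0.749466.
Step 6: alpha = 0.05. fail to reject H0.

H = 0.5768, df = 2, p = 0.749466, fail to reject H0.


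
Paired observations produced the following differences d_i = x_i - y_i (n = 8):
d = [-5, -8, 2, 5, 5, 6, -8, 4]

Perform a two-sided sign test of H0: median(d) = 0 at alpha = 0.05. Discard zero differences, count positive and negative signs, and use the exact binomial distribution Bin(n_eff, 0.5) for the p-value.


Step 1: Discard zero differences. Original n = 8; n_eff = number of nonzero differences = 8.
Nonzero differences (with sign): -5, -8, +2, +5, +5, +6, -8, +4
Step 2: Count signs: positive = 5, negative = 3.
Step 3: Under H0: P(positive) = 0.5, so the number of positives S ~ Bin(8, 0.5).
Step 4: Two-sided exact p-value = sum of Bin(8,0.5) probabilities at or below the observed probability = 0.726562.
Step 5: alpha = 0.05. fail to reject H0.

n_eff = 8, pos = 5, neg = 3, p = 0.726562, fail to reject H0.


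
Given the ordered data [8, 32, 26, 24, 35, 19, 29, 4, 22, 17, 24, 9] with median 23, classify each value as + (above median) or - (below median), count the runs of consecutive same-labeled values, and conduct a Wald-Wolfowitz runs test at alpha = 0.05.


Step 1: Compute median = 23; label A = above, B = below.
Labels in order: BAAAABABBBAB  (n_A = 6, n_B = 6)
Step 2: Count runs R = 7.
Step 3: Under H0 (random ordering), E[R] = 2*n_A*n_B/(n_A+n_B) + 1 = 2*6*6/12 + 1 = 7.0000.
        Var[R] = 2*n_A*n_B*(2*n_A*n_B - n_A - n_B) / ((n_A+n_B)^2 * (n_A+n_B-1)) = 4320/1584 = 2.7273.
        SD[R] = 1.6514.
Step 4: R = E[R], so z = 0 with no continuity correction.
Step 5: Two-sided p-value via normal approximation = 2*(1 - Phi(|z|)) = 1.000000.
Step 6: alpha = 0.05. fail to reject H0.

R = 7, z = 0.0000, p = 1.000000, fail to reject H0.


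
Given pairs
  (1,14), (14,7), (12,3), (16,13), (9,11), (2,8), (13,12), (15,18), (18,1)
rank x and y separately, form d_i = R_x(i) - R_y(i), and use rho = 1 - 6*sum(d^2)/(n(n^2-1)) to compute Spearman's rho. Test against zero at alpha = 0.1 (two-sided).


Step 1: Rank x and y separately (midranks; no ties here).
rank(x): 1->1, 14->6, 12->4, 16->8, 9->3, 2->2, 13->5, 15->7, 18->9
rank(y): 14->8, 7->3, 3->2, 13->7, 11->5, 8->4, 12->6, 18->9, 1->1
Step 2: d_i = R_x(i) - R_y(i); compute d_i^2.
  (1-8)^2=49, (6-3)^2=9, (4-2)^2=4, (8-7)^2=1, (3-5)^2=4, (2-4)^2=4, (5-6)^2=1, (7-9)^2=4, (9-1)^2=64
sum(d^2) = 140.
Step 3: rho = 1 - 6*140 / (9*(9^2 - 1)) = 1 - 840/720 = -0.166667.
Step 4: Under H0, t = rho * sqrt((n-2)/(1-rho^2)) = -0.4472 ~ t(7).
Step 5: Two-sided p-value from the t-distribution with 7 df = 0.668231.
Step 6: alpha = 0.1. fail to reject H0.

rho = -0.1667, p = 0.668231, fail to reject H0 at alpha = 0.1.


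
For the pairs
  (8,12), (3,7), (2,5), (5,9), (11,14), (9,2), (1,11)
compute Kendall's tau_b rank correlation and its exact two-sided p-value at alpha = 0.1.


Step 1: Enumerate the 21 unordered pairs (i,j) with i<j and classify each by sign(x_j-x_i) * sign(y_j-y_i).
  (1,2):dx=-5,dy=-5->C; (1,3):dx=-6,dy=-7->C; (1,4):dx=-3,dy=-3->C; (1,5):dx=+3,dy=+2->C
  (1,6):dx=+1,dy=-10->D; (1,7):dx=-7,dy=-1->C; (2,3):dx=-1,dy=-2->C; (2,4):dx=+2,dy=+2->C
  (2,5):dx=+8,dy=+7->C; (2,6):dx=+6,dy=-5->D; (2,7):dx=-2,dy=+4->D; (3,4):dx=+3,dy=+4->C
  (3,5):dx=+9,dy=+9->C; (3,6):dx=+7,dy=-3->D; (3,7):dx=-1,dy=+6->D; (4,5):dx=+6,dy=+5->C
  (4,6):dx=+4,dy=-7->D; (4,7):dx=-4,dy=+2->D; (5,6):dx=-2,dy=-12->C; (5,7):dx=-10,dy=-3->C
  (6,7):dx=-8,dy=+9->D
Step 2: C = 13, D = 8, total pairs = 21.
Step 3: tau = (C - D)/(n(n-1)/2) = (13 - 8)/21 = 0.238095.
Step 4: Exact two-sided p-value (enumerate n! = 5040 permutations of y under H0): p = 0.561905.
Step 5: alpha = 0.1. fail to reject H0.

tau_b = 0.2381 (C=13, D=8), p = 0.561905, fail to reject H0.


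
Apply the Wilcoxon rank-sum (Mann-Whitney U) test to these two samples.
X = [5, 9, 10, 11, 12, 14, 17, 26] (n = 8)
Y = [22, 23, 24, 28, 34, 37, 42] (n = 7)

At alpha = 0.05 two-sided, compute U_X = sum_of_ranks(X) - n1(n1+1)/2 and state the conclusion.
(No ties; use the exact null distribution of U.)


Step 1: Combine and sort all 15 observations; assign midranks.
sorted (value, group): (5,X), (9,X), (10,X), (11,X), (12,X), (14,X), (17,X), (22,Y), (23,Y), (24,Y), (26,X), (28,Y), (34,Y), (37,Y), (42,Y)
ranks: 5->1, 9->2, 10->3, 11->4, 12->5, 14->6, 17->7, 22->8, 23->9, 24->10, 26->11, 28->12, 34->13, 37->14, 42->15
Step 2: Rank sum for X: R1 = 1 + 2 + 3 + 4 + 5 + 6 + 7 + 11 = 39.
Step 3: U_X = R1 - n1(n1+1)/2 = 39 - 8*9/2 = 39 - 36 = 3.
       U_Y = n1*n2 - U_X = 56 - 3 = 53.
Step 4: No ties, so the exact null distribution of U (based on enumerating the C(15,8) = 6435 equally likely rank assignments) gives the two-sided p-value.
Step 5: p-value = 0.002176; compare to alpha = 0.05. reject H0.

U_X = 3, p = 0.002176, reject H0 at alpha = 0.05.


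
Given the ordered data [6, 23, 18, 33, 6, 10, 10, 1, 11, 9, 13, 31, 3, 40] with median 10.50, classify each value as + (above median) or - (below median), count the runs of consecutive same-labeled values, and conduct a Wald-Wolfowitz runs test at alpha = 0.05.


Step 1: Compute median = 10.50; label A = above, B = below.
Labels in order: BAAABBBBABAABA  (n_A = 7, n_B = 7)
Step 2: Count runs R = 8.
Step 3: Under H0 (random ordering), E[R] = 2*n_A*n_B/(n_A+n_B) + 1 = 2*7*7/14 + 1 = 8.0000.
        Var[R] = 2*n_A*n_B*(2*n_A*n_B - n_A - n_B) / ((n_A+n_B)^2 * (n_A+n_B-1)) = 8232/2548 = 3.2308.
        SD[R] = 1.7974.
Step 4: R = E[R], so z = 0 with no continuity correction.
Step 5: Two-sided p-value via normal approximation = 2*(1 - Phi(|z|)) = 1.000000.
Step 6: alpha = 0.05. fail to reject H0.

R = 8, z = 0.0000, p = 1.000000, fail to reject H0.


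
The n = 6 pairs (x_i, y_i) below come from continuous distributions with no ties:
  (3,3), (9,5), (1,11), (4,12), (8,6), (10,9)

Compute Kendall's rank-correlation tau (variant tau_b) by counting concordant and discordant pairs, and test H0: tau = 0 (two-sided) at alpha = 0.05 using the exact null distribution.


Step 1: Enumerate the 15 unordered pairs (i,j) with i<j and classify each by sign(x_j-x_i) * sign(y_j-y_i).
  (1,2):dx=+6,dy=+2->C; (1,3):dx=-2,dy=+8->D; (1,4):dx=+1,dy=+9->C; (1,5):dx=+5,dy=+3->C
  (1,6):dx=+7,dy=+6->C; (2,3):dx=-8,dy=+6->D; (2,4):dx=-5,dy=+7->D; (2,5):dx=-1,dy=+1->D
  (2,6):dx=+1,dy=+4->C; (3,4):dx=+3,dy=+1->C; (3,5):dx=+7,dy=-5->D; (3,6):dx=+9,dy=-2->D
  (4,5):dx=+4,dy=-6->D; (4,6):dx=+6,dy=-3->D; (5,6):dx=+2,dy=+3->C
Step 2: C = 7, D = 8, total pairs = 15.
Step 3: tau = (C - D)/(n(n-1)/2) = (7 - 8)/15 = -0.066667.
Step 4: Exact two-sided p-value (enumerate n! = 720 permutations of y under H0): p = 1.000000.
Step 5: alpha = 0.05. fail to reject H0.

tau_b = -0.0667 (C=7, D=8), p = 1.000000, fail to reject H0.


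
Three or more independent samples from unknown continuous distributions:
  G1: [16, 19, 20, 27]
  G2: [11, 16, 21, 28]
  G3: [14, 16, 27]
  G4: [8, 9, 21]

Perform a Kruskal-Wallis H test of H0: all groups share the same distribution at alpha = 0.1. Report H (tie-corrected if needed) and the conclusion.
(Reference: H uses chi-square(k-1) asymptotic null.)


Step 1: Combine all N = 14 observations and assign midranks.
sorted (value, group, rank): (8,G4,1), (9,G4,2), (11,G2,3), (14,G3,4), (16,G1,6), (16,G2,6), (16,G3,6), (19,G1,8), (20,G1,9), (21,G2,10.5), (21,G4,10.5), (27,G1,12.5), (27,G3,12.5), (28,G2,14)
Step 2: Sum ranks within each group.
R_1 = 35.5 (n_1 = 4)
R_2 = 33.5 (n_2 = 4)
R_3 = 22.5 (n_3 = 3)
R_4 = 13.5 (n_4 = 3)
Step 3: H = 12/(N(N+1)) * sum(R_i^2/n_i) - 3(N+1)
     = 12/(14*15) * (35.5^2/4 + 33.5^2/4 + 22.5^2/3 + 13.5^2/3) - 3*15
     = 0.057143 * 825.125 - 45
     = 2.150000.
Step 4: Ties present; correction factor C = 1 - 36/(14^3 - 14) = 0.986813. Corrected H = 2.150000 / 0.986813 = 2.178731.
Step 5: Under H0, H ~ chi^2(3); p-value = 0.536150.
Step 6: alpha = 0.1. fail to reject H0.

H = 2.1787, df = 3, p = 0.536150, fail to reject H0.


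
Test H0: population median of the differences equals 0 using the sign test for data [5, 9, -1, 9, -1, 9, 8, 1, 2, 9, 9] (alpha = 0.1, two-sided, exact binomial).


Step 1: Discard zero differences. Original n = 11; n_eff = number of nonzero differences = 11.
Nonzero differences (with sign): +5, +9, -1, +9, -1, +9, +8, +1, +2, +9, +9
Step 2: Count signs: positive = 9, negative = 2.
Step 3: Under H0: P(positive) = 0.5, so the number of positives S ~ Bin(11, 0.5).
Step 4: Two-sided exact p-value = sum of Bin(11,0.5) probabilities at or below the observed probability = 0.065430.
Step 5: alpha = 0.1. reject H0.

n_eff = 11, pos = 9, neg = 2, p = 0.065430, reject H0.


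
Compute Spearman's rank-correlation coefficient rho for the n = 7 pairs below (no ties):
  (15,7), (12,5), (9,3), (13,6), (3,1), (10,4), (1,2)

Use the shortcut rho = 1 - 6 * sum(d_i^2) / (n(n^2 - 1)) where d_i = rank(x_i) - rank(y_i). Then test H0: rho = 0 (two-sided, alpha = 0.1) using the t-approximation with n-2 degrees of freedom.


Step 1: Rank x and y separately (midranks; no ties here).
rank(x): 15->7, 12->5, 9->3, 13->6, 3->2, 10->4, 1->1
rank(y): 7->7, 5->5, 3->3, 6->6, 1->1, 4->4, 2->2
Step 2: d_i = R_x(i) - R_y(i); compute d_i^2.
  (7-7)^2=0, (5-5)^2=0, (3-3)^2=0, (6-6)^2=0, (2-1)^2=1, (4-4)^2=0, (1-2)^2=1
sum(d^2) = 2.
Step 3: rho = 1 - 6*2 / (7*(7^2 - 1)) = 1 - 12/336 = 0.964286.
Step 4: Under H0, t = rho * sqrt((n-2)/(1-rho^2)) = 8.1408 ~ t(5).
Step 5: Two-sided p-value from the t-distribution with 5 df = 0.000454.
Step 6: alpha = 0.1. reject H0.

rho = 0.9643, p = 0.000454, reject H0 at alpha = 0.1.


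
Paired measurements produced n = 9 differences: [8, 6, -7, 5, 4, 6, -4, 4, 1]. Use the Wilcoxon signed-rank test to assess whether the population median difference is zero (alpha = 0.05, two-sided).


Step 1: Drop any zero differences (none here) and take |d_i|.
|d| = [8, 6, 7, 5, 4, 6, 4, 4, 1]
Step 2: Midrank |d_i| (ties get averaged ranks).
ranks: |8|->9, |6|->6.5, |7|->8, |5|->5, |4|->3, |6|->6.5, |4|->3, |4|->3, |1|->1
Step 3: Attach original signs; sum ranks with positive sign and with negative sign.
W+ = 9 + 6.5 + 5 + 3 + 6.5 + 3 + 1 = 34
W- = 8 + 3 = 11
(Check: W+ + W- = 45 should equal n(n+1)/2 = 45.)
Step 4: Test statistic W = min(W+, W-) = 11.
Step 5: Ties in |d|, so use the tie-corrected normal approximation.
        E[W] = n(n+1)/4 = 9*10/4 = 22.5.
        Tie groups: |d|=4 (t=3), |d|=6 (t=2); sum(t^3 - t) = 30.
        Var[W] = n(n+1)(2n+1)/24 - sum(t^3-t)/48 = 1710/24 - 30/48 = 70.625.
        z = (W - E[W]) / sqrt(Var[W]) = (11 - 22.5) / 8.4039 = -1.3684.
        Two-sided p = 2*Phi(z) = 0.171181.
Step 6: alpha = 0.05. fail to reject H0.

W+ = 34, W- = 11, W = min = 11, p = 0.171181, fail to reject H0.


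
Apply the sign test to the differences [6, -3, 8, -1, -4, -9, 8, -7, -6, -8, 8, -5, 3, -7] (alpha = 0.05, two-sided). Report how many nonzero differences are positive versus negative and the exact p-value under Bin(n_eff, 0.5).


Step 1: Discard zero differences. Original n = 14; n_eff = number of nonzero differences = 14.
Nonzero differences (with sign): +6, -3, +8, -1, -4, -9, +8, -7, -6, -8, +8, -5, +3, -7
Step 2: Count signs: positive = 5, negative = 9.
Step 3: Under H0: P(positive) = 0.5, so the number of positives S ~ Bin(14, 0.5).
Step 4: Two-sided exact p-value = sum of Bin(14,0.5) probabilities at or below the observed probability = 0.423950.
Step 5: alpha = 0.05. fail to reject H0.

n_eff = 14, pos = 5, neg = 9, p = 0.423950, fail to reject H0.


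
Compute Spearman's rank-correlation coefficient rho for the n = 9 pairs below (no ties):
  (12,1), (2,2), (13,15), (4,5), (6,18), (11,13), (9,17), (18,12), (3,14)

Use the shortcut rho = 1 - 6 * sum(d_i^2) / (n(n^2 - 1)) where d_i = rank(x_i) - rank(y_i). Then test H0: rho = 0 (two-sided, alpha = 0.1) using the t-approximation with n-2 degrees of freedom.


Step 1: Rank x and y separately (midranks; no ties here).
rank(x): 12->7, 2->1, 13->8, 4->3, 6->4, 11->6, 9->5, 18->9, 3->2
rank(y): 1->1, 2->2, 15->7, 5->3, 18->9, 13->5, 17->8, 12->4, 14->6
Step 2: d_i = R_x(i) - R_y(i); compute d_i^2.
  (7-1)^2=36, (1-2)^2=1, (8-7)^2=1, (3-3)^2=0, (4-9)^2=25, (6-5)^2=1, (5-8)^2=9, (9-4)^2=25, (2-6)^2=16
sum(d^2) = 114.
Step 3: rho = 1 - 6*114 / (9*(9^2 - 1)) = 1 - 684/720 = 0.050000.
Step 4: Under H0, t = rho * sqrt((n-2)/(1-rho^2)) = 0.1325 ~ t(7).
Step 5: Two-sided p-value from the t-distribution with 7 df = 0.898353.
Step 6: alpha = 0.1. fail to reject H0.

rho = 0.0500, p = 0.898353, fail to reject H0 at alpha = 0.1.


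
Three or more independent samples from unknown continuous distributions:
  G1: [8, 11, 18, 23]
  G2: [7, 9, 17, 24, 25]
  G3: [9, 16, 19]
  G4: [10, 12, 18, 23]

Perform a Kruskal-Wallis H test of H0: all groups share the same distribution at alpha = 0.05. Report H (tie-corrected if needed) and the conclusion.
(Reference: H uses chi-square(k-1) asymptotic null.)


Step 1: Combine all N = 16 observations and assign midranks.
sorted (value, group, rank): (7,G2,1), (8,G1,2), (9,G2,3.5), (9,G3,3.5), (10,G4,5), (11,G1,6), (12,G4,7), (16,G3,8), (17,G2,9), (18,G1,10.5), (18,G4,10.5), (19,G3,12), (23,G1,13.5), (23,G4,13.5), (24,G2,15), (25,G2,16)
Step 2: Sum ranks within each group.
R_1 = 32 (n_1 = 4)
R_2 = 44.5 (n_2 = 5)
R_3 = 23.5 (n_3 = 3)
R_4 = 36 (n_4 = 4)
Step 3: H = 12/(N(N+1)) * sum(R_i^2/n_i) - 3(N+1)
     = 12/(16*17) * (32^2/4 + 44.5^2/5 + 23.5^2/3 + 36^2/4) - 3*17
     = 0.044118 * 1160.13 - 51
     = 0.182353.
Step 4: Ties present; correction factor C = 1 - 18/(16^3 - 16) = 0.995588. Corrected H = 0.182353 / 0.995588 = 0.183161.
Step 5: Under H0, H ~ chi^2(3); p-value = 0.980261.
Step 6: alpha = 0.05. fail to reject H0.

H = 0.1832, df = 3, p = 0.980261, fail to reject H0.


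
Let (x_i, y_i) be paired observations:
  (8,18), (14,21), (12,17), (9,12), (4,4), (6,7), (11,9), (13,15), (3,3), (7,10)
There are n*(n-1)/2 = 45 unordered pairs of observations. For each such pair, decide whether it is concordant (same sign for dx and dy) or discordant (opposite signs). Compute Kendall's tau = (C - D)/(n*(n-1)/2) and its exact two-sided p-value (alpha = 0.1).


Step 1: Enumerate the 45 unordered pairs (i,j) with i<j and classify each by sign(x_j-x_i) * sign(y_j-y_i).
  (1,2):dx=+6,dy=+3->C; (1,3):dx=+4,dy=-1->D; (1,4):dx=+1,dy=-6->D; (1,5):dx=-4,dy=-14->C
  (1,6):dx=-2,dy=-11->C; (1,7):dx=+3,dy=-9->D; (1,8):dx=+5,dy=-3->D; (1,9):dx=-5,dy=-15->C
  (1,10):dx=-1,dy=-8->C; (2,3):dx=-2,dy=-4->C; (2,4):dx=-5,dy=-9->C; (2,5):dx=-10,dy=-17->C
  (2,6):dx=-8,dy=-14->C; (2,7):dx=-3,dy=-12->C; (2,8):dx=-1,dy=-6->C; (2,9):dx=-11,dy=-18->C
  (2,10):dx=-7,dy=-11->C; (3,4):dx=-3,dy=-5->C; (3,5):dx=-8,dy=-13->C; (3,6):dx=-6,dy=-10->C
  (3,7):dx=-1,dy=-8->C; (3,8):dx=+1,dy=-2->D; (3,9):dx=-9,dy=-14->C; (3,10):dx=-5,dy=-7->C
  (4,5):dx=-5,dy=-8->C; (4,6):dx=-3,dy=-5->C; (4,7):dx=+2,dy=-3->D; (4,8):dx=+4,dy=+3->C
  (4,9):dx=-6,dy=-9->C; (4,10):dx=-2,dy=-2->C; (5,6):dx=+2,dy=+3->C; (5,7):dx=+7,dy=+5->C
  (5,8):dx=+9,dy=+11->C; (5,9):dx=-1,dy=-1->C; (5,10):dx=+3,dy=+6->C; (6,7):dx=+5,dy=+2->C
  (6,8):dx=+7,dy=+8->C; (6,9):dx=-3,dy=-4->C; (6,10):dx=+1,dy=+3->C; (7,8):dx=+2,dy=+6->C
  (7,9):dx=-8,dy=-6->C; (7,10):dx=-4,dy=+1->D; (8,9):dx=-10,dy=-12->C; (8,10):dx=-6,dy=-5->C
  (9,10):dx=+4,dy=+7->C
Step 2: C = 38, D = 7, total pairs = 45.
Step 3: tau = (C - D)/(n(n-1)/2) = (38 - 7)/45 = 0.688889.
Step 4: Exact two-sided p-value (enumerate n! = 3628800 permutations of y under H0): p = 0.004687.
Step 5: alpha = 0.1. reject H0.

tau_b = 0.6889 (C=38, D=7), p = 0.004687, reject H0.


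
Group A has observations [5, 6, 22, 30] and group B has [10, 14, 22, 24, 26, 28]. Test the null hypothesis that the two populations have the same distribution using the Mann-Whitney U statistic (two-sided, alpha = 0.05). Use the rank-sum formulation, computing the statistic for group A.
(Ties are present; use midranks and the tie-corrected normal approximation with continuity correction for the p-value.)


Step 1: Combine and sort all 10 observations; assign midranks.
sorted (value, group): (5,X), (6,X), (10,Y), (14,Y), (22,X), (22,Y), (24,Y), (26,Y), (28,Y), (30,X)
ranks: 5->1, 6->2, 10->3, 14->4, 22->5.5, 22->5.5, 24->7, 26->8, 28->9, 30->10
Step 2: Rank sum for X: R1 = 1 + 2 + 5.5 + 10 = 18.5.
Step 3: U_X = R1 - n1(n1+1)/2 = 18.5 - 4*5/2 = 18.5 - 10 = 8.5.
       U_Y = n1*n2 - U_X = 24 - 8.5 = 15.5.
Step 4: Ties are present, so use the tie-corrected normal approximation (with continuity correction) for the p-value.
Step 5: p-value = 0.521166; compare to alpha = 0.05. fail to reject H0.

U_X = 8.5, p = 0.521166, fail to reject H0 at alpha = 0.05.


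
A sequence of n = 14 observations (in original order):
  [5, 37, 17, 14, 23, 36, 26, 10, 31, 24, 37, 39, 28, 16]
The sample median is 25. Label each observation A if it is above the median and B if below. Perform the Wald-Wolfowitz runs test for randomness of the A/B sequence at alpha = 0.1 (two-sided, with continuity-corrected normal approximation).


Step 1: Compute median = 25; label A = above, B = below.
Labels in order: BABBBAABABAAAB  (n_A = 7, n_B = 7)
Step 2: Count runs R = 9.
Step 3: Under H0 (random ordering), E[R] = 2*n_A*n_B/(n_A+n_B) + 1 = 2*7*7/14 + 1 = 8.0000.
        Var[R] = 2*n_A*n_B*(2*n_A*n_B - n_A - n_B) / ((n_A+n_B)^2 * (n_A+n_B-1)) = 8232/2548 = 3.2308.
        SD[R] = 1.7974.
Step 4: Continuity-corrected z = (R - 0.5 - E[R]) / SD[R] = (9 - 0.5 - 8.0000) / 1.7974 = 0.2782.
Step 5: Two-sided p-value via normal approximation = 2*(1 - Phi(|z|)) = 0.780879.
Step 6: alpha = 0.1. fail to reject H0.

R = 9, z = 0.2782, p = 0.780879, fail to reject H0.


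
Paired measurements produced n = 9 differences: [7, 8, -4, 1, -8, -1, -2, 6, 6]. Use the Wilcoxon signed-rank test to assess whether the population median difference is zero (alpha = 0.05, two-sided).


Step 1: Drop any zero differences (none here) and take |d_i|.
|d| = [7, 8, 4, 1, 8, 1, 2, 6, 6]
Step 2: Midrank |d_i| (ties get averaged ranks).
ranks: |7|->7, |8|->8.5, |4|->4, |1|->1.5, |8|->8.5, |1|->1.5, |2|->3, |6|->5.5, |6|->5.5
Step 3: Attach original signs; sum ranks with positive sign and with negative sign.
W+ = 7 + 8.5 + 1.5 + 5.5 + 5.5 = 28
W- = 4 + 8.5 + 1.5 + 3 = 17
(Check: W+ + W- = 45 should equal n(n+1)/2 = 45.)
Step 4: Test statistic W = min(W+, W-) = 17.
Step 5: Ties in |d|, so use the tie-corrected normal approximation.
        E[W] = n(n+1)/4 = 9*10/4 = 22.5.
        Tie groups: |d|=1 (t=2), |d|=6 (t=2), |d|=8 (t=2); sum(t^3 - t) = 18.
        Var[W] = n(n+1)(2n+1)/24 - sum(t^3-t)/48 = 1710/24 - 18/48 = 70.875.
        z = (W - E[W]) / sqrt(Var[W]) = (17 - 22.5) / 8.4187 = -0.6533.
        Two-sided p = 2*Phi(z) = 0.513560.
Step 6: alpha = 0.05. fail to reject H0.

W+ = 28, W- = 17, W = min = 17, p = 0.513560, fail to reject H0.


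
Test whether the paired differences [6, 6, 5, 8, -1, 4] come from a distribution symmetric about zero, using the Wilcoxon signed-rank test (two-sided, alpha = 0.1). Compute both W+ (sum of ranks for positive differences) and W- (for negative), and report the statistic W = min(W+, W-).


Step 1: Drop any zero differences (none here) and take |d_i|.
|d| = [6, 6, 5, 8, 1, 4]
Step 2: Midrank |d_i| (ties get averaged ranks).
ranks: |6|->4.5, |6|->4.5, |5|->3, |8|->6, |1|->1, |4|->2
Step 3: Attach original signs; sum ranks with positive sign and with negative sign.
W+ = 4.5 + 4.5 + 3 + 6 + 2 = 20
W- = 1 = 1
(Check: W+ + W- = 21 should equal n(n+1)/2 = 21.)
Step 4: Test statistic W = min(W+, W-) = 1.
Step 5: Ties in |d|, so use the tie-corrected normal approximation.
        E[W] = n(n+1)/4 = 6*7/4 = 10.5.
        Tie groups: |d|=6 (t=2); sum(t^3 - t) = 6.
        Var[W] = n(n+1)(2n+1)/24 - sum(t^3-t)/48 = 546/24 - 6/48 = 22.625.
        z = (W - E[W]) / sqrt(Var[W]) = (1 - 10.5) / 4.7566 = -1.9972.
        Two-sided p = 2*Phi(z) = 0.045800.
Step 6: alpha = 0.1. reject H0.

W+ = 20, W- = 1, W = min = 1, p = 0.045800, reject H0.


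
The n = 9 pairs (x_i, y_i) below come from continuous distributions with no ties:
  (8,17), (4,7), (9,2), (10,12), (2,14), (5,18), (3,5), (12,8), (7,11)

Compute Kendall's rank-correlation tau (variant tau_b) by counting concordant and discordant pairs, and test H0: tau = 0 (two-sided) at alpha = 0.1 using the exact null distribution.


Step 1: Enumerate the 36 unordered pairs (i,j) with i<j and classify each by sign(x_j-x_i) * sign(y_j-y_i).
  (1,2):dx=-4,dy=-10->C; (1,3):dx=+1,dy=-15->D; (1,4):dx=+2,dy=-5->D; (1,5):dx=-6,dy=-3->C
  (1,6):dx=-3,dy=+1->D; (1,7):dx=-5,dy=-12->C; (1,8):dx=+4,dy=-9->D; (1,9):dx=-1,dy=-6->C
  (2,3):dx=+5,dy=-5->D; (2,4):dx=+6,dy=+5->C; (2,5):dx=-2,dy=+7->D; (2,6):dx=+1,dy=+11->C
  (2,7):dx=-1,dy=-2->C; (2,8):dx=+8,dy=+1->C; (2,9):dx=+3,dy=+4->C; (3,4):dx=+1,dy=+10->C
  (3,5):dx=-7,dy=+12->D; (3,6):dx=-4,dy=+16->D; (3,7):dx=-6,dy=+3->D; (3,8):dx=+3,dy=+6->C
  (3,9):dx=-2,dy=+9->D; (4,5):dx=-8,dy=+2->D; (4,6):dx=-5,dy=+6->D; (4,7):dx=-7,dy=-7->C
  (4,8):dx=+2,dy=-4->D; (4,9):dx=-3,dy=-1->C; (5,6):dx=+3,dy=+4->C; (5,7):dx=+1,dy=-9->D
  (5,8):dx=+10,dy=-6->D; (5,9):dx=+5,dy=-3->D; (6,7):dx=-2,dy=-13->C; (6,8):dx=+7,dy=-10->D
  (6,9):dx=+2,dy=-7->D; (7,8):dx=+9,dy=+3->C; (7,9):dx=+4,dy=+6->C; (8,9):dx=-5,dy=+3->D
Step 2: C = 17, D = 19, total pairs = 36.
Step 3: tau = (C - D)/(n(n-1)/2) = (17 - 19)/36 = -0.055556.
Step 4: Exact two-sided p-value (enumerate n! = 362880 permutations of y under H0): p = 0.919455.
Step 5: alpha = 0.1. fail to reject H0.

tau_b = -0.0556 (C=17, D=19), p = 0.919455, fail to reject H0.


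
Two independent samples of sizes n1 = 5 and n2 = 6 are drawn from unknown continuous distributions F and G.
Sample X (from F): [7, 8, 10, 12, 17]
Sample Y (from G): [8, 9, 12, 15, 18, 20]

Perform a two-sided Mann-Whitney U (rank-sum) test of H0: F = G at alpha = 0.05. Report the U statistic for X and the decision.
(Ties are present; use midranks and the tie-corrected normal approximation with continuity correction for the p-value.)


Step 1: Combine and sort all 11 observations; assign midranks.
sorted (value, group): (7,X), (8,X), (8,Y), (9,Y), (10,X), (12,X), (12,Y), (15,Y), (17,X), (18,Y), (20,Y)
ranks: 7->1, 8->2.5, 8->2.5, 9->4, 10->5, 12->6.5, 12->6.5, 15->8, 17->9, 18->10, 20->11
Step 2: Rank sum for X: R1 = 1 + 2.5 + 5 + 6.5 + 9 = 24.
Step 3: U_X = R1 - n1(n1+1)/2 = 24 - 5*6/2 = 24 - 15 = 9.
       U_Y = n1*n2 - U_X = 30 - 9 = 21.
Step 4: Ties are present, so use the tie-corrected normal approximation (with continuity correction) for the p-value.
Step 5: p-value = 0.313093; compare to alpha = 0.05. fail to reject H0.

U_X = 9, p = 0.313093, fail to reject H0 at alpha = 0.05.


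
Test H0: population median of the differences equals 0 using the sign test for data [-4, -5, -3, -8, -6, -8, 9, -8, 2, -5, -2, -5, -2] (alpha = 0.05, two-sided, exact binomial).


Step 1: Discard zero differences. Original n = 13; n_eff = number of nonzero differences = 13.
Nonzero differences (with sign): -4, -5, -3, -8, -6, -8, +9, -8, +2, -5, -2, -5, -2
Step 2: Count signs: positive = 2, negative = 11.
Step 3: Under H0: P(positive) = 0.5, so the number of positives S ~ Bin(13, 0.5).
Step 4: Two-sided exact p-value = sum of Bin(13,0.5) probabilities at or below the observed probability = 0.022461.
Step 5: alpha = 0.05. reject H0.

n_eff = 13, pos = 2, neg = 11, p = 0.022461, reject H0.


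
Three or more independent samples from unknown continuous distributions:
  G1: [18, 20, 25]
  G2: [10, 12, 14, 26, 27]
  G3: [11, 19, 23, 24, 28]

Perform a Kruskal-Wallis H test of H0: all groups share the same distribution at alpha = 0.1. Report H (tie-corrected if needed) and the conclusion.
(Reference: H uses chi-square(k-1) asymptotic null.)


Step 1: Combine all N = 13 observations and assign midranks.
sorted (value, group, rank): (10,G2,1), (11,G3,2), (12,G2,3), (14,G2,4), (18,G1,5), (19,G3,6), (20,G1,7), (23,G3,8), (24,G3,9), (25,G1,10), (26,G2,11), (27,G2,12), (28,G3,13)
Step 2: Sum ranks within each group.
R_1 = 22 (n_1 = 3)
R_2 = 31 (n_2 = 5)
R_3 = 38 (n_3 = 5)
Step 3: H = 12/(N(N+1)) * sum(R_i^2/n_i) - 3(N+1)
     = 12/(13*14) * (22^2/3 + 31^2/5 + 38^2/5) - 3*14
     = 0.065934 * 642.333 - 42
     = 0.351648.
Step 4: No ties, so H is used without correction.
Step 5: Under H0, H ~ chi^2(2); p-value = 0.838765.
Step 6: alpha = 0.1. fail to reject H0.

H = 0.3516, df = 2, p = 0.838765, fail to reject H0.


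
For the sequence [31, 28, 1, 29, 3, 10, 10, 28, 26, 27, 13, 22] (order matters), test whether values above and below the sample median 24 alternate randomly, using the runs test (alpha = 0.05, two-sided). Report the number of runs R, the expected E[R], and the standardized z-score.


Step 1: Compute median = 24; label A = above, B = below.
Labels in order: AABABBBAAABB  (n_A = 6, n_B = 6)
Step 2: Count runs R = 6.
Step 3: Under H0 (random ordering), E[R] = 2*n_A*n_B/(n_A+n_B) + 1 = 2*6*6/12 + 1 = 7.0000.
        Var[R] = 2*n_A*n_B*(2*n_A*n_B - n_A - n_B) / ((n_A+n_B)^2 * (n_A+n_B-1)) = 4320/1584 = 2.7273.
        SD[R] = 1.6514.
Step 4: Continuity-corrected z = (R + 0.5 - E[R]) / SD[R] = (6 + 0.5 - 7.0000) / 1.6514 = -0.3028.
Step 5: Two-sided p-value via normal approximation = 2*(1 - Phi(|z|)) = 0.762069.
Step 6: alpha = 0.05. fail to reject H0.

R = 6, z = -0.3028, p = 0.762069, fail to reject H0.


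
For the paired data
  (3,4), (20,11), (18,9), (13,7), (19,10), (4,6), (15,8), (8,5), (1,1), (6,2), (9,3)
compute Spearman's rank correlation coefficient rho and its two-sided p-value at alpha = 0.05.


Step 1: Rank x and y separately (midranks; no ties here).
rank(x): 3->2, 20->11, 18->9, 13->7, 19->10, 4->3, 15->8, 8->5, 1->1, 6->4, 9->6
rank(y): 4->4, 11->11, 9->9, 7->7, 10->10, 6->6, 8->8, 5->5, 1->1, 2->2, 3->3
Step 2: d_i = R_x(i) - R_y(i); compute d_i^2.
  (2-4)^2=4, (11-11)^2=0, (9-9)^2=0, (7-7)^2=0, (10-10)^2=0, (3-6)^2=9, (8-8)^2=0, (5-5)^2=0, (1-1)^2=0, (4-2)^2=4, (6-3)^2=9
sum(d^2) = 26.
Step 3: rho = 1 - 6*26 / (11*(11^2 - 1)) = 1 - 156/1320 = 0.881818.
Step 4: Under H0, t = rho * sqrt((n-2)/(1-rho^2)) = 5.6097 ~ t(9).
Step 5: Two-sided p-value from the t-distribution with 9 df = 0.000330.
Step 6: alpha = 0.05. reject H0.

rho = 0.8818, p = 0.000330, reject H0 at alpha = 0.05.


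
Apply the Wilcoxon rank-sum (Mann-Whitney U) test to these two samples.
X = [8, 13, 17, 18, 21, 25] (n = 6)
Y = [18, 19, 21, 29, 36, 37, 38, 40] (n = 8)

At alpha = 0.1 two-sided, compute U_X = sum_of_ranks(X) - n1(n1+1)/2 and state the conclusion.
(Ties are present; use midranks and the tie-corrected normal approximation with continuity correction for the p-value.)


Step 1: Combine and sort all 14 observations; assign midranks.
sorted (value, group): (8,X), (13,X), (17,X), (18,X), (18,Y), (19,Y), (21,X), (21,Y), (25,X), (29,Y), (36,Y), (37,Y), (38,Y), (40,Y)
ranks: 8->1, 13->2, 17->3, 18->4.5, 18->4.5, 19->6, 21->7.5, 21->7.5, 25->9, 29->10, 36->11, 37->12, 38->13, 40->14
Step 2: Rank sum for X: R1 = 1 + 2 + 3 + 4.5 + 7.5 + 9 = 27.
Step 3: U_X = R1 - n1(n1+1)/2 = 27 - 6*7/2 = 27 - 21 = 6.
       U_Y = n1*n2 - U_X = 48 - 6 = 42.
Step 4: Ties are present, so use the tie-corrected normal approximation (with continuity correction) for the p-value.
Step 5: p-value = 0.023560; compare to alpha = 0.1. reject H0.

U_X = 6, p = 0.023560, reject H0 at alpha = 0.1.


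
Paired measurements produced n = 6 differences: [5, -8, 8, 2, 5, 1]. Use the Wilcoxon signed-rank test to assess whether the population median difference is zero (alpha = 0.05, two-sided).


Step 1: Drop any zero differences (none here) and take |d_i|.
|d| = [5, 8, 8, 2, 5, 1]
Step 2: Midrank |d_i| (ties get averaged ranks).
ranks: |5|->3.5, |8|->5.5, |8|->5.5, |2|->2, |5|->3.5, |1|->1
Step 3: Attach original signs; sum ranks with positive sign and with negative sign.
W+ = 3.5 + 5.5 + 2 + 3.5 + 1 = 15.5
W- = 5.5 = 5.5
(Check: W+ + W- = 21 should equal n(n+1)/2 = 21.)
Step 4: Test statistic W = min(W+, W-) = 5.5.
Step 5: Ties in |d|, so use the tie-corrected normal approximation.
        E[W] = n(n+1)/4 = 6*7/4 = 10.5.
        Tie groups: |d|=5 (t=2), |d|=8 (t=2); sum(t^3 - t) = 12.
        Var[W] = n(n+1)(2n+1)/24 - sum(t^3-t)/48 = 546/24 - 12/48 = 22.5.
        z = (W - E[W]) / sqrt(Var[W]) = (5.5 - 10.5) / 4.7434 = -1.0541.
        Two-sided p = 2*Phi(z) = 0.291841.
Step 6: alpha = 0.05. fail to reject H0.

W+ = 15.5, W- = 5.5, W = min = 5.5, p = 0.291841, fail to reject H0.


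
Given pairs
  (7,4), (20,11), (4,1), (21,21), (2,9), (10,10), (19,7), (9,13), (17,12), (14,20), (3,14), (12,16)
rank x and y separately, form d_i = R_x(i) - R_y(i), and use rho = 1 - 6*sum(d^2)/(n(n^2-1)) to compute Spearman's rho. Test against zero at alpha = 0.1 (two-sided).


Step 1: Rank x and y separately (midranks; no ties here).
rank(x): 7->4, 20->11, 4->3, 21->12, 2->1, 10->6, 19->10, 9->5, 17->9, 14->8, 3->2, 12->7
rank(y): 4->2, 11->6, 1->1, 21->12, 9->4, 10->5, 7->3, 13->8, 12->7, 20->11, 14->9, 16->10
Step 2: d_i = R_x(i) - R_y(i); compute d_i^2.
  (4-2)^2=4, (11-6)^2=25, (3-1)^2=4, (12-12)^2=0, (1-4)^2=9, (6-5)^2=1, (10-3)^2=49, (5-8)^2=9, (9-7)^2=4, (8-11)^2=9, (2-9)^2=49, (7-10)^2=9
sum(d^2) = 172.
Step 3: rho = 1 - 6*172 / (12*(12^2 - 1)) = 1 - 1032/1716 = 0.398601.
Step 4: Under H0, t = rho * sqrt((n-2)/(1-rho^2)) = 1.3744 ~ t(10).
Step 5: Two-sided p-value from the t-distribution with 10 df = 0.199335.
Step 6: alpha = 0.1. fail to reject H0.

rho = 0.3986, p = 0.199335, fail to reject H0 at alpha = 0.1.


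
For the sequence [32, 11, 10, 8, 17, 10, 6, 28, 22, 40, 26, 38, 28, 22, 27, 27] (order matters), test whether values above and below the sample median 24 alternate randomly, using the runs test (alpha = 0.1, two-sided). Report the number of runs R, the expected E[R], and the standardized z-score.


Step 1: Compute median = 24; label A = above, B = below.
Labels in order: ABBBBBBABAAAABAA  (n_A = 8, n_B = 8)
Step 2: Count runs R = 7.
Step 3: Under H0 (random ordering), E[R] = 2*n_A*n_B/(n_A+n_B) + 1 = 2*8*8/16 + 1 = 9.0000.
        Var[R] = 2*n_A*n_B*(2*n_A*n_B - n_A - n_B) / ((n_A+n_B)^2 * (n_A+n_B-1)) = 14336/3840 = 3.7333.
        SD[R] = 1.9322.
Step 4: Continuity-corrected z = (R + 0.5 - E[R]) / SD[R] = (7 + 0.5 - 9.0000) / 1.9322 = -0.7763.
Step 5: Two-sided p-value via normal approximation = 2*(1 - Phi(|z|)) = 0.437558.
Step 6: alpha = 0.1. fail to reject H0.

R = 7, z = -0.7763, p = 0.437558, fail to reject H0.
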